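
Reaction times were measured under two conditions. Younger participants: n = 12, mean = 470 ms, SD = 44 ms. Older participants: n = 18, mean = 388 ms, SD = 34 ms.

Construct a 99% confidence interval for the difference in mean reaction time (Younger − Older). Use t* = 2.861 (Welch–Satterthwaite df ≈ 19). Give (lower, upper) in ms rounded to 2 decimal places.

SE₁ = s₁/√n₁ = 44/√12 = 12.7017; SE₂ = 34/√18 = 8.0139.
Independent samples, unequal variances: SE_diff = √(SE₁² + SE₂²) = √(161.33318289 + 64.22259321) = 15.0185.
t* = 2.861, so margin of error = 2.861 × 15.0185 = 42.9679.
Difference in means = 470 − 388 = 82.0000.
82.0000 ± 42.9679 → (39.03, 124.97).

(39.03, 124.97)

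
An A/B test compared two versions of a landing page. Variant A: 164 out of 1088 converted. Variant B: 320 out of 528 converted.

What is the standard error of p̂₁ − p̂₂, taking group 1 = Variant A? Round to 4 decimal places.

0.0239

First, p̂₁ = 164/1088 = 0.1507; p̂₂ = 320/528 = 0.6061.
The two standard errors are √(0.1507×0.8493/1088) = 0.01085 and √(0.6061×0.3939/528) = 0.02126.
Because the samples are independent, SE_diff = √(0.01085² + 0.02126²) = 0.02387.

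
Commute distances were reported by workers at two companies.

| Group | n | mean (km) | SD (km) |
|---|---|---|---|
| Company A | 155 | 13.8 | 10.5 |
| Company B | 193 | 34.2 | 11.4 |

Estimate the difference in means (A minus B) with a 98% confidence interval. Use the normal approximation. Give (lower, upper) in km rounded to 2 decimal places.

(-23.14, -17.66)

Per-group SEs: s₁/√n₁ = 10.5/√155 = 0.8434, s₂/√n₂ = 11.4/√193 = 0.8206.
Unpooled SE of the difference: √(0.71132356 + 0.67338436) = 1.1767.
Margin of error = z* · SE = 2.326 × 1.1767 = 2.7370.
x̄₁ − x̄₂ = 13.8 − 34.2 = -20.4000.
CI: -20.4000 ± 2.7370 = (-23.14, -17.66).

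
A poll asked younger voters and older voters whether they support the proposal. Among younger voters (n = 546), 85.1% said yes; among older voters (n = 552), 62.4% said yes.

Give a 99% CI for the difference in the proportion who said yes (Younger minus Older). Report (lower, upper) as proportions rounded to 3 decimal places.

(0.161, 0.293)

SE₁ = √(p̂₁(1−p̂₁)/n₁) = √(0.8510·0.1490/546) = 0.01524; SE₂ = √(0.6240·0.3760/552) = 0.02062.
Independent samples: SE of the difference = √(SE₁² + SE₂²) = √(0.0002322576 + 0.0004251844) = 0.02564.
z* for 99% confidence is 2.576, so the margin of error is 2.576 × 0.02564 = 0.06605.
Point estimate p̂₁ − p̂₂ = 0.8510 − 0.6240 = 0.2270.
0.2270 ± 0.06605 → (0.161, 0.293).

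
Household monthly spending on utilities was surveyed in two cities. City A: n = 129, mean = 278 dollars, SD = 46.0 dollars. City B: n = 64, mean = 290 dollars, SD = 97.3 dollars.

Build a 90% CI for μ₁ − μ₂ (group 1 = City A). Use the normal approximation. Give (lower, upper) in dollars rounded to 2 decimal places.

(-33.09, 9.09)

Standard errors of each mean: 46.0/√129 = 4.0501 and 97.3/√64 = 12.1625.
SE(x̄₁ − x̄₂) = √(4.0501² + 12.1625²) = 12.8191 for independent samples with unequal variances.
With z* = 1.645, the margin is 1.645 × 12.8191 = 21.0874.
x̄₁ − x̄₂ = 278 − 290 = -12.0000; the interval is -12.0000 ± 21.0874 = (-33.09, 9.09).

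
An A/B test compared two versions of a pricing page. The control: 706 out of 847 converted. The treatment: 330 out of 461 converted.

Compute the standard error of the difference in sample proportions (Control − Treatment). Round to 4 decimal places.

0.0246

p̂₁ = 706/847 = 0.8335 and p̂₂ = 330/461 = 0.7158.
SE₁ = √(p̂₁(1−p̂₁)/n₁) = √(0.8335·0.1665/847) = 0.01280; SE₂ = √(0.7158·0.2842/461) = 0.02101.
Independent samples: SE of the difference = √(SE₁² + SE₂²) = √(0.00016384 + 0.0004414201) = 0.02460.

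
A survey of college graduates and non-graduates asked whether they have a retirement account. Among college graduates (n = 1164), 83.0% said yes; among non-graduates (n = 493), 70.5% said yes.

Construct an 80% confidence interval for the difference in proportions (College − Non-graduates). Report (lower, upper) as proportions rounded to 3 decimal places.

Each SE is √(p̂(1−p̂)/n): √(0.8300·0.1700/1164) = 0.01101 and √(0.7050·0.2950/493) = 0.02054.
SE(p̂₁ − p̂₂) = √(SE₁² + SE₂²) = √(0.0001212201 + 0.0004218916) = 0.02330, since the two samples are independent.
At 80% confidence z* = 1.282; margin = 1.282 × 0.02330 = 0.02987.
The difference is 0.8300 − 0.7050 = 0.1250, so the interval is 0.1250 ± 0.02987 = (0.095, 0.155).

(0.095, 0.155)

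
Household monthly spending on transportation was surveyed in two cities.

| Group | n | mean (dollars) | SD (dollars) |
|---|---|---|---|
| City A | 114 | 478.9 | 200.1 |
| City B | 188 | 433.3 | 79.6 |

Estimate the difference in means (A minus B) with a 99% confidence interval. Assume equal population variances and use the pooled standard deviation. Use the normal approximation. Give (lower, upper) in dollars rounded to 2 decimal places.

(3.42, 87.78)

Pooled variance s_p² = [113·200.1² + 187·79.6²] / (114+188−2) = 19031.2768, so s_p = 137.9539.
SE_diff = s_p·√(1/n₁ + 1/n₂) = 137.9539·√(1/114 + 1/188) = 16.3759.
z* = 2.576; margin = 2.576 × 16.3759 = 42.1843.
Difference = 478.9 − 433.3 = 45.6000.
45.6000 ± 42.1843 → (3.42, 87.78).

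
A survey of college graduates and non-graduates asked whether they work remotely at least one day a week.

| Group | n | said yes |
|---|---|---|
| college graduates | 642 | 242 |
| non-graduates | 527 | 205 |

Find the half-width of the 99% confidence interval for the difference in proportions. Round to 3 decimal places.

p̂₁ = 242/642 = 0.3769 and p̂₂ = 205/527 = 0.3890.
SE₁ = √(p̂₁(1−p̂₁)/n₁) = √(0.3769·0.6231/642) = 0.01913; SE₂ = √(0.3890·0.6110/527) = 0.02124.
Independent samples: SE of the difference = √(SE₁² + SE₂²) = √(0.0003659569 + 0.0004511376) = 0.02858.
z* for 99% confidence is 2.576, so the margin of error is 2.576 × 0.02858 = 0.07362.

0.074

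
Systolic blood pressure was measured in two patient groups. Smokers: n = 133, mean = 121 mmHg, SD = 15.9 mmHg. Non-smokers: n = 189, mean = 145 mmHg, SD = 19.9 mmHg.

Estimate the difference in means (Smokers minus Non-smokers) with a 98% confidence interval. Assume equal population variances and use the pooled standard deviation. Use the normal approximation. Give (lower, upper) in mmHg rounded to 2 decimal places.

Pooled variance s_p² = [132·15.9² + 188·19.9²] / (133+189−2) = 336.9400, so s_p = 18.3559.
SE_diff = s_p·√(1/n₁ + 1/n₂) = 18.3559·√(1/133 + 1/189) = 2.0775.
z* = 2.326; margin = 2.326 × 2.0775 = 4.8323.
Difference = 121 − 145 = -24.0000.
-24.0000 ± 4.8323 → (-28.83, -19.17).

(-28.83, -19.17)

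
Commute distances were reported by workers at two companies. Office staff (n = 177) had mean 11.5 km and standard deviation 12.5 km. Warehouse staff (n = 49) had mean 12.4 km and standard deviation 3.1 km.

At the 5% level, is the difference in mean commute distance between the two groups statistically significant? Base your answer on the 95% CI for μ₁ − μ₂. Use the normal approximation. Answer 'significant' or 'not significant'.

not significant

Per-group SEs: s₁/√n₁ = 12.5/√177 = 0.9396, s₂/√n₂ = 3.1/√49 = 0.4429.
Unpooled SE of the difference: √(0.88284816 + 0.19616041) = 1.0388.
Margin of error = z* · SE = 1.960 × 1.0388 = 2.0360.
x̄₁ − x̄₂ = 11.5 − 12.4 = -0.9000.
CI: -0.9000 ± 2.0360 = (-2.9360, 1.1360).
The interval (-2.9360, 1.1360) contains 0, so the difference is not significant.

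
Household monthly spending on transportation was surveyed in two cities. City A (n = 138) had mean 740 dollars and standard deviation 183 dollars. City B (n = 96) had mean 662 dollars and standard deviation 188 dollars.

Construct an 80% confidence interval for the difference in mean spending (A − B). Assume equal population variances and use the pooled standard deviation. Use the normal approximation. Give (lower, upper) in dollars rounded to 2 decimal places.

s_p = √[((n₁−1)s₁² + (n₂−1)s₂²)/(n₁+n₂−2)] = √[(137·183² + 95·188²)/232] = 185.0637.
SE = 185.0637·√(1/138 + 1/96) = 24.5954.
With z* = 1.282, margin = 1.282 × 24.5954 = 31.5313.
x̄₁ − x̄₂ = 740 − 662 = 78.0000; interval 78.0000 ± 31.5313 = (46.47, 109.53).

(46.47, 109.53)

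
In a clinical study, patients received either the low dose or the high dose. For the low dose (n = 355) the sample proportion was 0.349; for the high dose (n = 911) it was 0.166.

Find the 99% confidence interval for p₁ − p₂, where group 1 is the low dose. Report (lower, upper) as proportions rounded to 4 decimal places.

SE₁ = √(p̂₁(1−p̂₁)/n₁) = √(0.3490·0.6510/355) = 0.02530; SE₂ = √(0.1660·0.8340/911) = 0.01233.
Independent samples: SE of the difference = √(SE₁² + SE₂²) = √(0.00064009 + 0.0001520289) = 0.02814.
z* for 99% confidence is 2.576, so the margin of error is 2.576 × 0.02814 = 0.07249.
Point estimate p̂₁ − p̂₂ = 0.3490 − 0.1660 = 0.1830.
0.1830 ± 0.07249 → (0.1105, 0.2555).

(0.1105, 0.2555)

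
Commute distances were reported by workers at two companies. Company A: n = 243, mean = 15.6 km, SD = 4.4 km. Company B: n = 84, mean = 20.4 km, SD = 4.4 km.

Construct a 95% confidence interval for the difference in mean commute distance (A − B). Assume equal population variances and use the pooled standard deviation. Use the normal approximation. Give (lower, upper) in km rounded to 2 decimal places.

s_p = √[((n₁−1)s₁² + (n₂−1)s₂²)/(n₁+n₂−2)] = √[(242·4.4² + 83·4.4²)/325] = 4.4000.
SE = 4.4000·√(1/243 + 1/84) = 0.5569.
With z* = 1.960, margin = 1.960 × 0.5569 = 1.0915.
x̄₁ − x̄₂ = 15.6 − 20.4 = -4.8000; interval -4.8000 ± 1.0915 = (-5.89, -3.71).

(-5.89, -3.71)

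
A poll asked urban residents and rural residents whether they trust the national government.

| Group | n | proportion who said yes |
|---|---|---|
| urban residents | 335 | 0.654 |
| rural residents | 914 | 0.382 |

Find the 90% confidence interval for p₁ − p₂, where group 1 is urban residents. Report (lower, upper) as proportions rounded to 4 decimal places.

(0.2217, 0.3223)

Each SE is √(p̂(1−p̂)/n): √(0.6540·0.3460/335) = 0.02599 and √(0.3820·0.6180/914) = 0.01607.
SE(p̂₁ − p̂₂) = √(SE₁² + SE₂²) = √(0.0006754801 + 0.0002582449) = 0.03056, since the two samples are independent.
At 90% confidence z* = 1.645; margin = 1.645 × 0.03056 = 0.05027.
The difference is 0.6540 − 0.3820 = 0.2720, so the interval is 0.2720 ± 0.05027 = (0.2217, 0.3223).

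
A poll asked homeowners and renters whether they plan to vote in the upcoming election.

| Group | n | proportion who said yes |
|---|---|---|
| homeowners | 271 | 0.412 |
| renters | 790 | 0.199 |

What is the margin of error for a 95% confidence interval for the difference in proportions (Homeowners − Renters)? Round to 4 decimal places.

SE₁ = √(p̂₁(1−p̂₁)/n₁) = √(0.4120·0.5880/271) = 0.02990; SE₂ = √(0.1990·0.8010/790) = 0.01420.
Independent samples: SE of the difference = √(SE₁² + SE₂²) = √(0.00089401 + 0.00020164) = 0.03310.
z* for 95% confidence is 1.960, so the margin of error is 1.960 × 0.03310 = 0.06488.

0.0649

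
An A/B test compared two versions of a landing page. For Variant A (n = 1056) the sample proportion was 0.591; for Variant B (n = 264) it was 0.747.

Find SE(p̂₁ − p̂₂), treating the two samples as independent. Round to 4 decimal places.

0.0307

The two standard errors are √(0.5910×0.4090/1056) = 0.01513 and √(0.7470×0.2530/264) = 0.02676.
Because the samples are independent, SE_diff = √(0.01513² + 0.02676²) = 0.03074.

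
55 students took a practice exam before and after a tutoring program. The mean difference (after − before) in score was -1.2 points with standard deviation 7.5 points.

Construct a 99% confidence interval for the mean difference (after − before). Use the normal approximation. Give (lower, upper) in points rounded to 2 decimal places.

Paired design: SE = s_d/√n = 7.5/√55 = 1.0113.
z* = 2.576; margin of error = 2.576 × 1.0113 = 2.6051.
-1.2 ± 2.6051 → (-3.81, 1.41).

(-3.81, 1.41)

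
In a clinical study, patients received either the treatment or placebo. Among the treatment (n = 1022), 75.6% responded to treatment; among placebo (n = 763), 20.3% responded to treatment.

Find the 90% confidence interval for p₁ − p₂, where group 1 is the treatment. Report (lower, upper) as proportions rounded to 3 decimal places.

SE₁ = √(p̂₁(1−p̂₁)/n₁) = √(0.7560·0.2440/1022) = 0.01343; SE₂ = √(0.2030·0.7970/763) = 0.01456.
Independent samples: SE of the difference = √(SE₁² + SE₂²) = √(0.0001803649 + 0.0002119936) = 0.01981.
z* for 90% confidence is 1.645, so the margin of error is 1.645 × 0.01981 = 0.03259.
Point estimate p̂₁ − p̂₂ = 0.7560 − 0.2030 = 0.5530.
0.5530 ± 0.03259 → (0.520, 0.586).

(0.520, 0.586)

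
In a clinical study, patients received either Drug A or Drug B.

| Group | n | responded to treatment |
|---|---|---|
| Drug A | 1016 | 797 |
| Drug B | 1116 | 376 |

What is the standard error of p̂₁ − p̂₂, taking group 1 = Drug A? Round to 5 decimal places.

First, p̂₁ = 797/1016 = 0.7844; p̂₂ = 376/1116 = 0.3369.
The two standard errors are √(0.7844×0.2156/1016) = 0.01290 and √(0.3369×0.6631/1116) = 0.01415.
Because the samples are independent, SE_diff = √(0.01290² + 0.01415²) = 0.01915.

0.01915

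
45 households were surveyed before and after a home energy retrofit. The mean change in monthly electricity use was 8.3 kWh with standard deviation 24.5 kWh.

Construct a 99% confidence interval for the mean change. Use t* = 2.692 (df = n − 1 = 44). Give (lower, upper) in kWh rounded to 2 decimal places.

(-1.53, 18.13)

Paired design: SE = s_d/√n = 24.5/√45 = 3.6522.
t* = 2.692; margin of error = 2.692 × 3.6522 = 9.8317.
8.3 ± 9.8317 → (-1.53, 18.13).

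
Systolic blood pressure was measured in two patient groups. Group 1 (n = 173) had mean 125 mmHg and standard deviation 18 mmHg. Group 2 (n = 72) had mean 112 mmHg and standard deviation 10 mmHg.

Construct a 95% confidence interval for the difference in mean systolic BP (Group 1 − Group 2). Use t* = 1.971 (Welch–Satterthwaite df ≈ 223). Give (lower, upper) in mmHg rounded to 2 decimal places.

(9.44, 16.56)

SE₁ = s₁/√n₁ = 18/√173 = 1.3685; SE₂ = 10/√72 = 1.1785.
Independent samples, unequal variances: SE_diff = √(SE₁² + SE₂²) = √(1.87279225 + 1.38886225) = 1.8060.
t* = 1.971, so margin of error = 1.971 × 1.8060 = 3.5596.
Difference in means = 125 − 112 = 13.0000.
13.0000 ± 3.5596 → (9.44, 16.56).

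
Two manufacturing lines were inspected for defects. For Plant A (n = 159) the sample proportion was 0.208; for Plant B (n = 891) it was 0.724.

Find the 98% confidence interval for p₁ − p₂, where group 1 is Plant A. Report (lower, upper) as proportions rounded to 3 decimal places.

The two standard errors are √(0.2080×0.7920/159) = 0.03219 and √(0.7240×0.2760/891) = 0.01498.
Because the samples are independent, SE_diff = √(0.03219² + 0.01498²) = 0.03550.
Using z* = 2.326 for 98%, ME = 2.326 × 0.03550 = 0.08257.
p̂₁ − p̂₂ = -0.5160; interval -0.5160 ± 0.08257 gives (-0.599, -0.433).

(-0.599, -0.433)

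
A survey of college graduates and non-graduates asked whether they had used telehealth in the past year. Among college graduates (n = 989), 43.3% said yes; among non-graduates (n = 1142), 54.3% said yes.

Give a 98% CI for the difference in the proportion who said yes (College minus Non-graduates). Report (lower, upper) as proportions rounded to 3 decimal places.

(-0.160, -0.060)

Each SE is √(p̂(1−p̂)/n): √(0.4330·0.5670/989) = 0.01576 and √(0.5430·0.4570/1142) = 0.01474.
SE(p̂₁ − p̂₂) = √(SE₁² + SE₂²) = √(0.0002483776 + 0.0002172676) = 0.02158, since the two samples are independent.
At 98% confidence z* = 2.326; margin = 2.326 × 0.02158 = 0.05020.
The difference is 0.4330 − 0.5430 = -0.1100, so the interval is -0.1100 ± 0.05020 = (-0.160, -0.060).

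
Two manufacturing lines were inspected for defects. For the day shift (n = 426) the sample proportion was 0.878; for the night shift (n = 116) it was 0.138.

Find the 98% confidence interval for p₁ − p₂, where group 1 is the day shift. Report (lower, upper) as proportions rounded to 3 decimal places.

SE₁ = √(p̂₁(1−p̂₁)/n₁) = √(0.8780·0.1220/426) = 0.01586; SE₂ = √(0.1380·0.8620/116) = 0.03202.
Independent samples: SE of the difference = √(SE₁² + SE₂²) = √(0.0002515396 + 0.0010252804) = 0.03573.
z* for 98% confidence is 2.326, so the margin of error is 2.326 × 0.03573 = 0.08311.
Point estimate p̂₁ − p̂₂ = 0.8780 − 0.1380 = 0.7400.
0.7400 ± 0.08311 → (0.657, 0.823).

(0.657, 0.823)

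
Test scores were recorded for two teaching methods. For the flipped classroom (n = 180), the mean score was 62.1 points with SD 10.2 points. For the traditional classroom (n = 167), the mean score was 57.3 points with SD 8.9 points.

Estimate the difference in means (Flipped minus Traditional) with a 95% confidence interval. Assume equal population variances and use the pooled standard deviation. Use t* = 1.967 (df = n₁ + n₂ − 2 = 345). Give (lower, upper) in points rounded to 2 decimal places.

(2.77, 6.83)

s_p = √[((n₁−1)s₁² + (n₂−1)s₂²)/(n₁+n₂−2)] = √[(179·10.2² + 166·8.9²)/345] = 9.5965.
SE = 9.5965·√(1/180 + 1/167) = 1.0311.
With t* = 1.967, margin = 1.967 × 1.0311 = 2.0282.
x̄₁ − x̄₂ = 62.1 − 57.3 = 4.8000; interval 4.8000 ± 2.0282 = (2.77, 6.83).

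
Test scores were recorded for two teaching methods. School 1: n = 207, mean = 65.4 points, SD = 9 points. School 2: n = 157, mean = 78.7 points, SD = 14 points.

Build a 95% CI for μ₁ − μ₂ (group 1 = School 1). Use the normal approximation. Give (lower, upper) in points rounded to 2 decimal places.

(-15.81, -10.79)

SE₁ = s₁/√n₁ = 9/√207 = 0.6255; SE₂ = 14/√157 = 1.1173.
Independent samples, unequal variances: SE_diff = √(SE₁² + SE₂²) = √(0.39125025 + 1.24835929) = 1.2805.
z* = 1.960, so margin of error = 1.960 × 1.2805 = 2.5098.
Difference in means = 65.4 − 78.7 = -13.3000.
-13.3000 ± 2.5098 → (-15.81, -10.79).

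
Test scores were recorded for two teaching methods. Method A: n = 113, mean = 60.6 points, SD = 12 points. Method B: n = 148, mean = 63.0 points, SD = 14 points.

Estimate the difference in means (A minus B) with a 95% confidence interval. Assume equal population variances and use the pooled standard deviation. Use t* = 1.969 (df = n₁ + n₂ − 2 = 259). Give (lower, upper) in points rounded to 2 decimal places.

s_p = √[((n₁−1)s₁² + (n₂−1)s₂²)/(n₁+n₂−2)] = √[(112·12² + 147·14²)/259] = 13.1725.
SE = 13.1725·√(1/113 + 1/148) = 1.6456.
With t* = 1.969, margin = 1.969 × 1.6456 = 3.2402.
x̄₁ − x̄₂ = 60.6 − 63.0 = -2.4000; interval -2.4000 ± 3.2402 = (-5.64, 0.84).

(-5.64, 0.84)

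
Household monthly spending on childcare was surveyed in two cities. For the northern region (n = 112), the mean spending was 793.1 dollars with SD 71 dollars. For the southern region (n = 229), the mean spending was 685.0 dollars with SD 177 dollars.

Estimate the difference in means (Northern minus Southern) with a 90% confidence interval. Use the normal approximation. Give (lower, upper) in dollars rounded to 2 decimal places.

(85.92, 130.28)

SE₁ = s₁/√n₁ = 71/√112 = 6.7089; SE₂ = 177/√229 = 11.6965.
Independent samples, unequal variances: SE_diff = √(SE₁² + SE₂²) = √(45.00933921 + 136.80811225) = 13.4840.
z* = 1.645, so margin of error = 1.645 × 13.4840 = 22.1812.
Difference in means = 793.1 − 685.0 = 108.1000.
108.1000 ± 22.1812 → (85.92, 130.28).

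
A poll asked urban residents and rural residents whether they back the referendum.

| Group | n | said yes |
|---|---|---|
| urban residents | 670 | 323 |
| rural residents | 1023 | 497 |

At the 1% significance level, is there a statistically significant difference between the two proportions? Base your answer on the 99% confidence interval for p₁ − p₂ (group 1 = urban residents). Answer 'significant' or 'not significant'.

not significant

First, p̂₁ = 323/670 = 0.4821; p̂₂ = 497/1023 = 0.4858.
The two standard errors are √(0.4821×0.5179/670) = 0.01930 and √(0.4858×0.5142/1023) = 0.01563.
Because the samples are independent, SE_diff = √(0.01930² + 0.01563²) = 0.02484.
Using z* = 2.576 for 99%, ME = 2.576 × 0.02484 = 0.06399.
p̂₁ − p̂₂ = -0.0037; interval -0.0037 ± 0.06399 gives (-0.06769, 0.06029).
The interval (-0.06769, 0.06029) contains 0, so the difference is not significant.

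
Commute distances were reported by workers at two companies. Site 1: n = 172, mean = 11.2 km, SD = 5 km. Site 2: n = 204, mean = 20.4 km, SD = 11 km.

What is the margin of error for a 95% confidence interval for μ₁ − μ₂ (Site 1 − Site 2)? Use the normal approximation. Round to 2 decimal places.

Per-group SEs: s₁/√n₁ = 5/√172 = 0.3812, s₂/√n₂ = 11/√204 = 0.7702.
Unpooled SE of the difference: √(0.14531344 + 0.59320804) = 0.8594.
Margin of error = z* · SE = 1.960 × 0.8594 = 1.6844.

1.68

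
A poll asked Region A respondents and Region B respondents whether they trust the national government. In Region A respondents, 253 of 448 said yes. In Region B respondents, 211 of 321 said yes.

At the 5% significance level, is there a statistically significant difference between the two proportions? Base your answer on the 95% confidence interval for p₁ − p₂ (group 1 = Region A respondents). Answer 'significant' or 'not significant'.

First, p̂₁ = 253/448 = 0.5647; p̂₂ = 211/321 = 0.6573.
The two standard errors are √(0.5647×0.4353/448) = 0.02342 and √(0.6573×0.3427/321) = 0.02649.
Because the samples are independent, SE_diff = √(0.02342² + 0.02649²) = 0.03536.
Using z* = 1.960 for 95%, ME = 1.960 × 0.03536 = 0.06931.
p̂₁ − p̂₂ = -0.0926; interval -0.0926 ± 0.06931 gives (-0.16191, -0.02329).
The interval (-0.16191, -0.02329) does not contain 0, so the difference is significant.

significant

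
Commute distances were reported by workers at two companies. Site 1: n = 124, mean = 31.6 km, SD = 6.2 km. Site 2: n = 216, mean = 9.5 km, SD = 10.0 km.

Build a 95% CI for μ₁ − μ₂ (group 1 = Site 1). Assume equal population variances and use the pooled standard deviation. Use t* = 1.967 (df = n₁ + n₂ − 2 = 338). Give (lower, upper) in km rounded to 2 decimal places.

Pooled variance s_p² = [123·6.2² + 215·10.0²] / (124+216−2) = 77.5980, so s_p = 8.8090.
SE_diff = s_p·√(1/n₁ + 1/n₂) = 8.8090·√(1/124 + 1/216) = 0.9925.
t* = 1.967; margin = 1.967 × 0.9925 = 1.9522.
Difference = 31.6 − 9.5 = 22.1000.
22.1000 ± 1.9522 → (20.15, 24.05).

(20.15, 24.05)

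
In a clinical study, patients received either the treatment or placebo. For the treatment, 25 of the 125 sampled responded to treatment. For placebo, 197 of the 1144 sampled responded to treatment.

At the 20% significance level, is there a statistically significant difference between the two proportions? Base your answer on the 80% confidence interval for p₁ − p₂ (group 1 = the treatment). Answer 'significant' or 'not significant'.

Sample proportions: 25/125 = 0.2000, 197/1144 = 0.1722.
Each SE is √(p̂(1−p̂)/n): √(0.2000·0.8000/125) = 0.03578 and √(0.1722·0.8278/1144) = 0.01116.
SE(p̂₁ − p̂₂) = √(SE₁² + SE₂²) = √(0.0012802084 + 0.0001245456) = 0.03748, since the two samples are independent.
At 80% confidence z* = 1.282; margin = 1.282 × 0.03748 = 0.04805.
The difference is 0.2000 − 0.1722 = 0.0278, so the interval is 0.0278 ± 0.04805 = (-0.02025, 0.07585).
The interval (-0.02025, 0.07585) contains 0, so the difference is not significant.

not significant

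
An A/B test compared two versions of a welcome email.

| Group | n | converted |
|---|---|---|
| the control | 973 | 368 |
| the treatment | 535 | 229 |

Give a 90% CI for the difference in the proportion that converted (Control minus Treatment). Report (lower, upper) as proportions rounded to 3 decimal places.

Sample proportions: 368/973 = 0.3782, 229/535 = 0.4280.
Each SE is √(p̂(1−p̂)/n): √(0.3782·0.6218/973) = 0.01555 and √(0.4280·0.5720/535) = 0.02139.
SE(p̂₁ − p̂₂) = √(SE₁² + SE₂²) = √(0.0002418025 + 0.0004575321) = 0.02644, since the two samples are independent.
At 90% confidence z* = 1.645; margin = 1.645 × 0.02644 = 0.04349.
The difference is 0.3782 − 0.4280 = -0.0498, so the interval is -0.0498 ± 0.04349 = (-0.093, -0.006).

(-0.093, -0.006)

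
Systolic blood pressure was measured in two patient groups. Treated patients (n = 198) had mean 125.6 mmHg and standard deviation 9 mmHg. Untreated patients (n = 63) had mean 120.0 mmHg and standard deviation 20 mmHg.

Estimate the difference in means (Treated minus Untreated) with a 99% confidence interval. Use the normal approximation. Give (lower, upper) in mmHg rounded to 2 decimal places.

(-1.10, 12.30)

Per-group SEs: s₁/√n₁ = 9/√198 = 0.6396, s₂/√n₂ = 20/√63 = 2.5198.
Unpooled SE of the difference: √(0.40908816 + 6.34939204) = 2.5997.
Margin of error = z* · SE = 2.576 × 2.5997 = 6.6968.
x̄₁ − x̄₂ = 125.6 − 120.0 = 5.6000.
CI: 5.6000 ± 6.6968 = (-1.10, 12.30).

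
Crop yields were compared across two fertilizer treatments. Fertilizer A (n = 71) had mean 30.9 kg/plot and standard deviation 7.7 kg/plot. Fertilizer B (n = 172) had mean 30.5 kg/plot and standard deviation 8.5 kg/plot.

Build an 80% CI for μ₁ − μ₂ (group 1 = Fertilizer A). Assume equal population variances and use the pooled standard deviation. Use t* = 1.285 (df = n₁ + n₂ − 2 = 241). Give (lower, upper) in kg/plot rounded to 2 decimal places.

Pooled variance s_p² = [70·7.7² + 171·8.5²] / (71+172−2) = 68.4857, so s_p = 8.2756.
SE_diff = s_p·√(1/n₁ + 1/n₂) = 8.2756·√(1/71 + 1/172) = 1.1674.
t* = 1.285; margin = 1.285 × 1.1674 = 1.5001.
Difference = 30.9 − 30.5 = 0.4000.
0.4000 ± 1.5001 → (-1.10, 1.90).

(-1.10, 1.90)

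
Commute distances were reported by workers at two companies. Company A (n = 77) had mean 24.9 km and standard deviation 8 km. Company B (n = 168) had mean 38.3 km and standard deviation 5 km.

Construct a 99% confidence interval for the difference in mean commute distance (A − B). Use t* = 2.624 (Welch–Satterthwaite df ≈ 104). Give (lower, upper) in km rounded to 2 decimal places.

Per-group SEs: s₁/√n₁ = 8/√77 = 0.9117, s₂/√n₂ = 5/√168 = 0.3858.
Unpooled SE of the difference: √(0.83119689 + 0.14884164) = 0.9900.
Margin of error = t* · SE = 2.624 × 0.9900 = 2.5978.
x̄₁ − x̄₂ = 24.9 − 38.3 = -13.4000.
CI: -13.4000 ± 2.5978 = (-16.00, -10.80).

(-16.00, -10.80)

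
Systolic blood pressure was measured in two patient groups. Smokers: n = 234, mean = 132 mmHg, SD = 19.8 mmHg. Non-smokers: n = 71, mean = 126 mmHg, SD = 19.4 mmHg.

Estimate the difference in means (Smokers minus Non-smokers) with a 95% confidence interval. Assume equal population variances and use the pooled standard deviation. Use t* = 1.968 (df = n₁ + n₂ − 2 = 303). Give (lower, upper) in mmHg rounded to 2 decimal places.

s_p = √[((n₁−1)s₁² + (n₂−1)s₂²)/(n₁+n₂−2)] = √[(233·19.8² + 70·19.4²)/303] = 19.7083.
SE = 19.7083·√(1/234 + 1/71) = 2.6703.
With t* = 1.968, margin = 1.968 × 2.6703 = 5.2552.
x̄₁ − x̄₂ = 132 − 126 = 6.0000; interval 6.0000 ± 5.2552 = (0.74, 11.26).

(0.74, 11.26)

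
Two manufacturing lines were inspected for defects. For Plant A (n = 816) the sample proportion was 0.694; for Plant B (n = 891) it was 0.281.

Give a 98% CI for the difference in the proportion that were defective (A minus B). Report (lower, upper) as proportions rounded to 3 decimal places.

Each SE is √(p̂(1−p̂)/n): √(0.6940·0.3060/816) = 0.01613 and √(0.2810·0.7190/891) = 0.01506.
SE(p̂₁ − p̂₂) = √(SE₁² + SE₂²) = √(0.0002601769 + 0.0002268036) = 0.02207, since the two samples are independent.
At 98% confidence z* = 2.326; margin = 2.326 × 0.02207 = 0.05133.
The difference is 0.6940 − 0.2810 = 0.4130, so the interval is 0.4130 ± 0.05133 = (0.362, 0.464).

(0.362, 0.464)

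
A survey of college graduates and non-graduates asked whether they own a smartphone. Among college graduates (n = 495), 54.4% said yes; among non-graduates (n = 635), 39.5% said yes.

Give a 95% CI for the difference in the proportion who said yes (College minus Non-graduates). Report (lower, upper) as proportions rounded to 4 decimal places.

(0.0909, 0.2071)

SE₁ = √(p̂₁(1−p̂₁)/n₁) = √(0.5440·0.4560/495) = 0.02239; SE₂ = √(0.3950·0.6050/635) = 0.01940.
Independent samples: SE of the difference = √(SE₁² + SE₂²) = √(0.0005013121 + 0.00037636) = 0.02963.
z* for 95% confidence is 1.960, so the margin of error is 1.960 × 0.02963 = 0.05807.
Point estimate p̂₁ − p̂₂ = 0.5440 − 0.3950 = 0.1490.
0.1490 ± 0.05807 → (0.0909, 0.2071).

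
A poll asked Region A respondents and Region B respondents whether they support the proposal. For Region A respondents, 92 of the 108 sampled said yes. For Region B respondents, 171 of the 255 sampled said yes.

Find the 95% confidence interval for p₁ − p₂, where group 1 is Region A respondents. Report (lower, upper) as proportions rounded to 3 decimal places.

Sample proportions: 92/108 = 0.8519, 171/255 = 0.6706.
Each SE is √(p̂(1−p̂)/n): √(0.8519·0.1481/108) = 0.03418 and √(0.6706·0.3294/255) = 0.02943.
SE(p̂₁ − p̂₂) = √(SE₁² + SE₂²) = √(0.0011682724 + 0.0008661249) = 0.04510, since the two samples are independent.
At 95% confidence z* = 1.960; margin = 1.960 × 0.04510 = 0.08840.
The difference is 0.8519 − 0.6706 = 0.1813, so the interval is 0.1813 ± 0.08840 = (0.093, 0.270).

(0.093, 0.270)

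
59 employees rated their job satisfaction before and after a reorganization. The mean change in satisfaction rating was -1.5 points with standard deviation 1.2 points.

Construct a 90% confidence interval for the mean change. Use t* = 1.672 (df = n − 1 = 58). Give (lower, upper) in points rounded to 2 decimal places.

Paired design: SE = s_d/√n = 1.2/√59 = 0.1562.
t* = 1.672; margin of error = 1.672 × 0.1562 = 0.2612.
-1.5 ± 0.2612 → (-1.76, -1.24).

(-1.76, -1.24)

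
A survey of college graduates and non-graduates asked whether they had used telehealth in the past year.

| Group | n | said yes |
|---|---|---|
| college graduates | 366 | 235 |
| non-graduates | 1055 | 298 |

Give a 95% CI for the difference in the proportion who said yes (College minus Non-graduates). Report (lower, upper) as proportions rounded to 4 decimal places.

(0.3035, 0.4157)

p̂₁ = 235/366 = 0.6421 and p̂₂ = 298/1055 = 0.2825.
SE₁ = √(p̂₁(1−p̂₁)/n₁) = √(0.6421·0.3579/366) = 0.02506; SE₂ = √(0.2825·0.7175/1055) = 0.01386.
Independent samples: SE of the difference = √(SE₁² + SE₂²) = √(0.0006280036 + 0.0001920996) = 0.02864.
z* for 95% confidence is 1.960, so the margin of error is 1.960 × 0.02864 = 0.05613.
Point estimate p̂₁ − p̂₂ = 0.6421 − 0.2825 = 0.3596.
0.3596 ± 0.05613 → (0.3035, 0.4157).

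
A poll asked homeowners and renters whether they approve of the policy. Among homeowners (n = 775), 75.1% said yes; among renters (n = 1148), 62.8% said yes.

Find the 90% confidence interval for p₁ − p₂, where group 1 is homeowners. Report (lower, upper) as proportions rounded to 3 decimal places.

(0.088, 0.158)

Each SE is √(p̂(1−p̂)/n): √(0.7510·0.2490/775) = 0.01553 and √(0.6280·0.3720/1148) = 0.01427.
SE(p̂₁ − p̂₂) = √(SE₁² + SE₂²) = √(0.0002411809 + 0.0002036329) = 0.02109, since the two samples are independent.
At 90% confidence z* = 1.645; margin = 1.645 × 0.02109 = 0.03469.
The difference is 0.7510 − 0.6280 = 0.1230, so the interval is 0.1230 ± 0.03469 = (0.088, 0.158).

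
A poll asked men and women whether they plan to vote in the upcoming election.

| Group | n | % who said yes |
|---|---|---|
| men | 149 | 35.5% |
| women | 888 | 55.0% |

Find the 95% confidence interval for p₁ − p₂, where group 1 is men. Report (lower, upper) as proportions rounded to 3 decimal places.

SE₁ = √(p̂₁(1−p̂₁)/n₁) = √(0.3550·0.6450/149) = 0.03920; SE₂ = √(0.5500·0.4500/888) = 0.01669.
Independent samples: SE of the difference = √(SE₁² + SE₂²) = √(0.00153664 + 0.0002785561) = 0.04261.
z* for 95% confidence is 1.960, so the margin of error is 1.960 × 0.04261 = 0.08352.
Point estimate p̂₁ − p̂₂ = 0.3550 − 0.5500 = -0.1950.
-0.1950 ± 0.08352 → (-0.279, -0.111).

(-0.279, -0.111)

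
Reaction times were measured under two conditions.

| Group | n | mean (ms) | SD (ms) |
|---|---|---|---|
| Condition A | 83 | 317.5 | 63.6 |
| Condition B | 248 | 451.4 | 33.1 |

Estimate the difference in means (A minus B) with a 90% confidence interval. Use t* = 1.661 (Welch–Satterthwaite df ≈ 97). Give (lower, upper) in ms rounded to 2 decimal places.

(-146.01, -121.79)

Per-group SEs: s₁/√n₁ = 63.6/√83 = 6.9810, s₂/√n₂ = 33.1/√248 = 2.1019.
Unpooled SE of the difference: √(48.734361 + 4.41798361) = 7.2906.
Margin of error = t* · SE = 1.661 × 7.2906 = 12.1097.
x̄₁ − x̄₂ = 317.5 − 451.4 = -133.9000.
CI: -133.9000 ± 12.1097 = (-146.01, -121.79).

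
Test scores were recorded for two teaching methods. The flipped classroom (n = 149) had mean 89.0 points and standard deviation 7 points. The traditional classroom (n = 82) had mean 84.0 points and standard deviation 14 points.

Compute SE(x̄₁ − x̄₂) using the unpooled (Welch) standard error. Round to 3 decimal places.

Per-group SEs: s₁/√n₁ = 7/√149 = 0.5735, s₂/√n₂ = 14/√82 = 1.5460.
Unpooled SE of the difference: √(0.32890225 + 2.390116) = 1.6489.

1.649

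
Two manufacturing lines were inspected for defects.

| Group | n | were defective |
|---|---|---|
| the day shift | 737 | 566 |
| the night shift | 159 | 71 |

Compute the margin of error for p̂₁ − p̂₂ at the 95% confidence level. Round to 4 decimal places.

First, p̂₁ = 566/737 = 0.7680; p̂₂ = 71/159 = 0.4465.
The two standard errors are √(0.7680×0.2320/737) = 0.01555 and √(0.4465×0.5535/159) = 0.03942.
Because the samples are independent, SE_diff = √(0.01555² + 0.03942²) = 0.04238.
Using z* = 1.960 for 95%, ME = 1.960 × 0.04238 = 0.08306.

0.0831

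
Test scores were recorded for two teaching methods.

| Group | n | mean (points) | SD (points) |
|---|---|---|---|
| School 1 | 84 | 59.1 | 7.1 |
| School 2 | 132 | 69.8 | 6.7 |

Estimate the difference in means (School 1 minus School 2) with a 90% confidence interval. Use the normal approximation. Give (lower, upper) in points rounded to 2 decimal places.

(-12.30, -9.10)

Per-group SEs: s₁/√n₁ = 7.1/√84 = 0.7747, s₂/√n₂ = 6.7/√132 = 0.5832.
Unpooled SE of the difference: √(0.60016009 + 0.34012224) = 0.9697.
Margin of error = z* · SE = 1.645 × 0.9697 = 1.5952.
x̄₁ − x̄₂ = 59.1 − 69.8 = -10.7000.
CI: -10.7000 ± 1.5952 = (-12.30, -9.10).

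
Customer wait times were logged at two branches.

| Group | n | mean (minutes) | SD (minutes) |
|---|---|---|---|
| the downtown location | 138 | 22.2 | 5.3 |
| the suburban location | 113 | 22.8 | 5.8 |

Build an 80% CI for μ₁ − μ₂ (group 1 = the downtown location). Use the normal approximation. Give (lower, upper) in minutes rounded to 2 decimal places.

(-1.51, 0.31)

SE₁ = s₁/√n₁ = 5.3/√138 = 0.4512; SE₂ = 5.8/√113 = 0.5456.
Independent samples, unequal variances: SE_diff = √(SE₁² + SE₂²) = √(0.20358144 + 0.29767936) = 0.7080.
z* = 1.282, so margin of error = 1.282 × 0.7080 = 0.9077.
Difference in means = 22.2 − 22.8 = -0.6000.
-0.6000 ± 0.9077 → (-1.51, 0.31).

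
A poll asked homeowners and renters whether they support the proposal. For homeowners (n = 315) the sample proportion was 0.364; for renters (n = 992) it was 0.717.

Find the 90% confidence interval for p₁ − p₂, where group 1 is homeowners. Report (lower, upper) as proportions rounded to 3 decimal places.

(-0.403, -0.303)

SE₁ = √(p̂₁(1−p̂₁)/n₁) = √(0.3640·0.6360/315) = 0.02711; SE₂ = √(0.7170·0.2830/992) = 0.01430.
Independent samples: SE of the difference = √(SE₁² + SE₂²) = √(0.0007349521 + 0.00020449) = 0.03065.
z* for 90% confidence is 1.645, so the margin of error is 1.645 × 0.03065 = 0.05042.
Point estimate p̂₁ − p̂₂ = 0.3640 − 0.7170 = -0.3530.
-0.3530 ± 0.05042 → (-0.403, -0.303).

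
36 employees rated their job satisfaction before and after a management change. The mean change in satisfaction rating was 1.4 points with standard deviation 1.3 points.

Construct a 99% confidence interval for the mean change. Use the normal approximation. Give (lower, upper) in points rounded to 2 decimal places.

(0.84, 1.96)

Paired design: SE = s_d/√n = 1.3/√36 = 0.2167.
z* = 2.576; margin of error = 2.576 × 0.2167 = 0.5582.
1.4 ± 0.5582 → (0.84, 1.96).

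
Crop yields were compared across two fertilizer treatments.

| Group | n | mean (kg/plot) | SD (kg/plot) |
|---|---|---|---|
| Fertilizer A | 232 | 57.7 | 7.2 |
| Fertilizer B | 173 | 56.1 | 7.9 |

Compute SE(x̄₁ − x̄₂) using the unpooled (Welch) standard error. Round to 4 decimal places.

Per-group SEs: s₁/√n₁ = 7.2/√232 = 0.4727, s₂/√n₂ = 7.9/√173 = 0.6006.
Unpooled SE of the difference: √(0.22344529 + 0.36072036) = 0.7643.

0.7643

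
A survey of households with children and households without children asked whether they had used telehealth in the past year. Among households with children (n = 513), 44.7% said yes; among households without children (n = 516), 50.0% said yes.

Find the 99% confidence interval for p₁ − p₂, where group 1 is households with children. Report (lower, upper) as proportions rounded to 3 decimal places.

The two standard errors are √(0.4470×0.5530/513) = 0.02195 and √(0.5000×0.5000/516) = 0.02201.
Because the samples are independent, SE_diff = √(0.02195² + 0.02201²) = 0.03108.
Using z* = 2.576 for 99%, ME = 2.576 × 0.03108 = 0.08006.
p̂₁ − p̂₂ = -0.0530; interval -0.0530 ± 0.08006 gives (-0.133, 0.027).

(-0.133, 0.027)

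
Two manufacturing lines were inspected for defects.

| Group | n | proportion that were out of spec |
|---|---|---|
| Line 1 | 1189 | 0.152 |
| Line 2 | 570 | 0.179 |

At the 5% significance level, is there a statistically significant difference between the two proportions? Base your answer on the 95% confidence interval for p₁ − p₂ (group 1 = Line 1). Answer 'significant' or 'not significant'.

SE₁ = √(p̂₁(1−p̂₁)/n₁) = √(0.1520·0.8480/1189) = 0.01041; SE₂ = √(0.1790·0.8210/570) = 0.01606.
Independent samples: SE of the difference = √(SE₁² + SE₂²) = √(0.0001083681 + 0.0002579236) = 0.01914.
z* for 95% confidence is 1.960, so the margin of error is 1.960 × 0.01914 = 0.03751.
Point estimate p̂₁ − p̂₂ = 0.1520 − 0.1790 = -0.0270.
-0.0270 ± 0.03751 → (-0.06451, 0.01051).
The interval (-0.06451, 0.01051) contains 0, so the difference is not significant.

not significant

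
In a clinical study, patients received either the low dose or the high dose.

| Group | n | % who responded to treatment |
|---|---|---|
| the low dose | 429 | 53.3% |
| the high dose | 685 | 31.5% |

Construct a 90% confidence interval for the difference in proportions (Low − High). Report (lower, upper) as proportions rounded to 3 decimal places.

The two standard errors are √(0.5330×0.4670/429) = 0.02409 and √(0.3150×0.6850/685) = 0.01775.
Because the samples are independent, SE_diff = √(0.02409² + 0.01775²) = 0.02992.
Using z* = 1.645 for 90%, ME = 1.645 × 0.02992 = 0.04922.
p̂₁ − p̂₂ = 0.2180; interval 0.2180 ± 0.04922 gives (0.169, 0.267).

(0.169, 0.267)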